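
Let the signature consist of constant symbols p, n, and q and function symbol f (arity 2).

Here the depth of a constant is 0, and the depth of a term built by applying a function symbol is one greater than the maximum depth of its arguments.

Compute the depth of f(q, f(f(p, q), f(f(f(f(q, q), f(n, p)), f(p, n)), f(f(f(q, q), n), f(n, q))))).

6

depth(f(p, q)) = 1 + max(0, 0) = 1
depth(f(q, q)) = 1 + max(0, 0) = 1
depth(f(n, p)) = 1 + max(0, 0) = 1
depth(f(f(q, q), f(n, p))) = 1 + max(1, 1) = 2
depth(f(p, n)) = 1 + max(0, 0) = 1
depth(f(f(f(q, q), f(n, p)), f(p, n))) = 1 + max(2, 1) = 3
depth(f(f(q, q), n)) = 1 + max(1, 0) = 2
depth(f(n, q)) = 1 + max(0, 0) = 1
depth(f(f(f(q, q), n), f(n, q))) = 1 + max(2, 1) = 3
depth(f(f(f(f(q, q), f(n, p)), f(p, n)), f(f(f(q, q), n), f(n, q)))) = 1 + max(3, 3) = 4
depth(f(f(p, q), f(f(f(f(q, q), f(n, p)), f(p, n)), f(f(f(q, q), n), f(n, q))))) = 1 + max(1, 4) = 5
depth(f(q, f(f(p, q), f(f(f(f(q, q), f(n, p)), f(p, n)), f(f(f(q, q), n), f(n, q)))))) = 1 + max(0, 5) = 6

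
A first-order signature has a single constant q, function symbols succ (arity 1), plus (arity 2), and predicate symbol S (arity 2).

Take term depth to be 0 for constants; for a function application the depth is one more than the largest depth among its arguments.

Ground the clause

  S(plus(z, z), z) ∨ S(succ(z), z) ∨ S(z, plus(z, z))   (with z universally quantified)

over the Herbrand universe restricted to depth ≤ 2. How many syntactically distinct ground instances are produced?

13

Ground terms of depth ≤ 2:
  If N_k denotes the number of depth-≤k ground terms, the 1 constant gives N_0 = 1, and each function symbol of arity r contributes N_{k-1}^r new terms at level k: N_k = 1 + N_{k-1} + N_{k-1}^2.
  N_0 = 1
  N_1 = 1 + 1 + 1^2 = 3
  N_2 = 1 + 3 + 3^2 = 13
So there are 13 ground terms available for substitution.
There is 1 variable to instantiate (z),  occurring in at least one literal, so different choices give different ground instances.
Number of ground instances = 13.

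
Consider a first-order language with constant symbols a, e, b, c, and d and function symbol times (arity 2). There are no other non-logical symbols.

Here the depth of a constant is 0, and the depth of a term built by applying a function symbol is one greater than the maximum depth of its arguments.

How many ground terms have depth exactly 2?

875

Let N_k count ground terms of depth at most k. Each non-constant term of depth ≤ k is some function symbol applied to depth-≤(k−1) arguments, giving N_k = 5 + N_{k-1}^2.
N_0 = 5
N_1 = 5 + 5^2 = 30
N_2 = 5 + 30^2 = 905
Terms of depth exactly 2: N_2 − N_1 = 905 − 30 = 875.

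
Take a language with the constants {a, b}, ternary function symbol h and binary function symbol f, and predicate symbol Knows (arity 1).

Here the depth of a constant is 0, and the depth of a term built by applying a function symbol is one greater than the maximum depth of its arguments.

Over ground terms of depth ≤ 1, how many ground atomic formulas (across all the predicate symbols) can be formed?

14

First count ground terms of depth ≤ 1.
Let N_k = |{terms of depth ≤ k}|. Then N_0 = 2 and N_k = 2 + N_{k-1}^3 + N_{k-1}^2 for k ≥ 1 (one summand per function symbol, arity giving the exponent).
N_0 = 2
N_1 = 2 + 2^3 + 2^2 = 14
So |H| = 14.
Each predicate of arity r yields |H|^r ground atoms (one per choice of an r-tuple from H):
  Knows: 14
Total ground atoms: 14.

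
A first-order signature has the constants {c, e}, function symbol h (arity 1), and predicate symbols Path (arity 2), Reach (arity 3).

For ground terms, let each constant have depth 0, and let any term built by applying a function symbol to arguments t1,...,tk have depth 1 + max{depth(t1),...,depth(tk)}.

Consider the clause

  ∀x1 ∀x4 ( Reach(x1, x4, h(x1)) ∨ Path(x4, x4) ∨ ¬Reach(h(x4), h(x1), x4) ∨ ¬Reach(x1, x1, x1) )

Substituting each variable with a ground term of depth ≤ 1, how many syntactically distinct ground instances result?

16

Ground terms of depth ≤ 1:
  Let N_k count ground terms of depth at most k. Each non-constant term of depth ≤ k is some function symbol applied to depth-≤(k−1) arguments, giving N_k = 2 + N_{k-1}.
  N_0 = 2
  N_1 = 2 + 2 = 4
So there are 4 ground terms available for substitution.
Each of x1, x4 ranges independently over the available ground terms, and distinct assignments produce distinct instances.
Number of ground instances = 4^2 = 16.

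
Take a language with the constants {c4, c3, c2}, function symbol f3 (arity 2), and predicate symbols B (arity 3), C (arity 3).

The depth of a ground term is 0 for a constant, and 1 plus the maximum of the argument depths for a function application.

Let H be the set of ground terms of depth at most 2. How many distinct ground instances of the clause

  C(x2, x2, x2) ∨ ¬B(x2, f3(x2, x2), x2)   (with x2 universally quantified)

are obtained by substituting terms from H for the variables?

Ground terms of depth ≤ 2:
  Write N_k for the number of ground terms of depth ≤ k. A term of depth ≤ k is either a constant or a function symbol applied to arguments of depth ≤ k−1, so N_k = 3 + N_{k-1}^2.
  N_0 = 3
  N_1 = 3 + 3^2 = 12
  N_2 = 3 + 12^2 = 147
So there are 147 ground terms available for substitution.
The body mentions the single quantified variable x2; since ground terms form a free algebra, no two substitutions collapse to the same formula.
Number of ground instances = 147.

147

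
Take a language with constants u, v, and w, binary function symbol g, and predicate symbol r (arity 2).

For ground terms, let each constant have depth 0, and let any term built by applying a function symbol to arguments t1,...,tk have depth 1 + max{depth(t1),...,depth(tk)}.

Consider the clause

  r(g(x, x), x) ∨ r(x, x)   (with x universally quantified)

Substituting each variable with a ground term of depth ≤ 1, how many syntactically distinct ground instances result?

Ground terms of depth ≤ 1:
  Let N_k count ground terms of depth at most k. Each non-constant term of depth ≤ k is some function symbol applied to depth-≤(k−1) arguments, giving N_k = 3 + N_{k-1}^2.
  N_0 = 3
  N_1 = 3 + 3^2 = 12
  Explicitly: u, v, w, g(u, u), g(u, v), g(u, w), g(v, u), g(v, v), g(v, w), g(w, u), g(w, v), g(w, w).
So there are 12 ground terms available for substitution.
The variable x ranges independently over the available ground terms, and distinct assignments produce distinct instances.
Number of ground instances = 12.

12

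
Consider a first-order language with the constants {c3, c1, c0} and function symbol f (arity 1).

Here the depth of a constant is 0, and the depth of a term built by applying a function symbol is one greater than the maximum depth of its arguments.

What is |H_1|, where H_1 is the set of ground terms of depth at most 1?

Write N_k for the number of ground terms of depth ≤ k. A term of depth ≤ k is either a constant or a function symbol applied to arguments of depth ≤ k−1, so N_k = 3 + N_{k-1}.
N_0 = 3
N_1 = 3 + 3 = 6
Explicitly: c3, c1, c0, f(c3), f(c1), f(c0).

6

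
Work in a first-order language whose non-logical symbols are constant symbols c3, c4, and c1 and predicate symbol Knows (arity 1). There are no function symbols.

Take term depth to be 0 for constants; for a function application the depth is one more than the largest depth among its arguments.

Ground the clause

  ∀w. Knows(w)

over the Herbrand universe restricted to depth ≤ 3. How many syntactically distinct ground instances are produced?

Ground terms of depth ≤ 3:
  With no function symbols every ground term is a constant, so there are exactly 3 ground terms at every depth bound.
  N_0 = 3
  N_1 = 3
  N_2 = 3
  N_3 = 3
  Explicitly: c3, c4, c1.
So there are 3 ground terms available for substitution.
The body mentions the single quantified variable w; since ground terms form a free algebra, no two substitutions collapse to the same formula.
Number of ground instances = 3.

3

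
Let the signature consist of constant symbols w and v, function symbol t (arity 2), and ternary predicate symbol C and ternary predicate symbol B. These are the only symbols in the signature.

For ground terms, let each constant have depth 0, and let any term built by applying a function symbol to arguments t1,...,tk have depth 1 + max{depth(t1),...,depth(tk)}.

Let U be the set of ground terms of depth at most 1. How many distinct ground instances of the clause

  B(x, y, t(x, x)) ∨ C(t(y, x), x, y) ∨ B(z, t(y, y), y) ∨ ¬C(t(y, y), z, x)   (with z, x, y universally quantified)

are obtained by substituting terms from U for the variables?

216

Ground terms of depth ≤ 1:
  If N_k denotes the number of depth-≤k ground terms, the 2 constants give N_0 = 2, and each function symbol of arity r contributes N_{k-1}^r new terms at level k: N_k = 2 + N_{k-1}^2.
  N_0 = 2
  N_1 = 2 + 2^2 = 6
  Explicitly: w, v, t(w, w), t(w, v), t(v, w), t(v, v).
So there are 6 ground terms available for substitution.
There are 3 variables to instantiate (z, x, y), each occurring in at least one literal, so different choices give different ground instances.
Number of ground instances = 6^3 = 216.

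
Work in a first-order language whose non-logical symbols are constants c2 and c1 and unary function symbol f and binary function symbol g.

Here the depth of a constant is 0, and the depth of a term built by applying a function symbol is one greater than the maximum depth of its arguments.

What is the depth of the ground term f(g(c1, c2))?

depth(g(c1, c2)) = 1 + max(0, 0) = 1
depth(f(g(c1, c2))) = 1 + depth(g(c1, c2)) = 1 + 1 = 2

2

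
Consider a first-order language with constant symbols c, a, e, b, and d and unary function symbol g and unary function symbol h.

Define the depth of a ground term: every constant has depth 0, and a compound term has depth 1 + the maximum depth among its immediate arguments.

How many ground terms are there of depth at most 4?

If N_k denotes the number of depth-≤k ground terms, the 5 constants give N_0 = 5, and each function symbol of arity r contributes N_{k-1}^r new terms at level k: N_k = 5 + N_{k-1} + N_{k-1}.
N_0 = 5
N_1 = 5 + 5 + 5 = 15
N_2 = 5 + 15 + 15 = 35
N_3 = 5 + 35 + 35 = 75
N_4 = 5 + 75 + 75 = 155

155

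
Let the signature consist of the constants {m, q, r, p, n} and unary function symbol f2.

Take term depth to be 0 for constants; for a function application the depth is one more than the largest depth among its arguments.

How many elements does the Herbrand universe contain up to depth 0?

Write N_k for the number of ground terms of depth ≤ k. A term of depth ≤ k is either a constant or a function symbol applied to arguments of depth ≤ k−1, so N_k = 5 + N_{k-1}.
N_0 = 5
Explicitly: m, q, r, p, n.

5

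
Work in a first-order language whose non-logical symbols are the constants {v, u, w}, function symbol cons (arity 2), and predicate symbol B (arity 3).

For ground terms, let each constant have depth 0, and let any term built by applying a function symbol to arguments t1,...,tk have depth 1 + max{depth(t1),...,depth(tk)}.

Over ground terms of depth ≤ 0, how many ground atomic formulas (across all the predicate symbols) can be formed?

First count ground terms of depth ≤ 0.
Write N_k for the number of ground terms of depth ≤ k. A term of depth ≤ k is either a constant or a function symbol applied to arguments of depth ≤ k−1, so N_k = 3 + N_{k-1}^2.
N_0 = 3
Explicitly: v, u, w.
So |H| = 3.
Ground atoms are formed by filling each argument slot of a predicate with a term from H, so an r-ary predicate gives |H|^r atoms:
  B: 3^3 = 27
Total ground atoms: 27.

27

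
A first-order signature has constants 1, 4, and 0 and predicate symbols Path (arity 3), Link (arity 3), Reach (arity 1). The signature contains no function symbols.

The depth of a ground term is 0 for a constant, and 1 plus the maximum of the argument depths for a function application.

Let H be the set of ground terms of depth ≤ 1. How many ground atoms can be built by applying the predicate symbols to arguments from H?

57

First count ground terms of depth ≤ 1.
With no function symbols every ground term is a constant, so there are exactly 3 ground terms at every depth bound.
N_0 = 3
N_1 = 3
So |H| = 3.
A ground atom is a predicate applied to a tuple of terms from H, so the count is the sum over predicates of |H|^arity:
  Path: 3^3 = 27;  Link: 3^3 = 27;  Reach: 3
Total ground atoms: 27 + 27 + 3 = 57.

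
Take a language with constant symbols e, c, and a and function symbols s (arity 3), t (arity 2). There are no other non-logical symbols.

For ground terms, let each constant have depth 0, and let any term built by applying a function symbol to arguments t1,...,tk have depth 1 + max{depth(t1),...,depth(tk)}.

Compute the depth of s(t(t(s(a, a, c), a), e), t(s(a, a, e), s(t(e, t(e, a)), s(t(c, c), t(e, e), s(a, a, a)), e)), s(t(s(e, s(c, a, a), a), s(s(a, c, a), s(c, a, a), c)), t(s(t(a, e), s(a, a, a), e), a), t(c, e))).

depth(s(a, a, c)) = 1 + max(0, 0, 0) = 1
depth(t(s(a, a, c), a)) = 1 + max(1, 0) = 2
depth(t(t(s(a, a, c), a), e)) = 1 + max(2, 0) = 3
depth(s(a, a, e)) = 1 + max(0, 0, 0) = 1
depth(t(e, a)) = 1 + max(0, 0) = 1
depth(t(e, t(e, a))) = 1 + max(0, 1) = 2
depth(t(c, c)) = 1 + max(0, 0) = 1
depth(t(e, e)) = 1 + max(0, 0) = 1
depth(s(a, a, a)) = 1 + max(0, 0, 0) = 1
depth(s(t(c, c), t(e, e), s(a, a, a))) = 1 + max(1, 1, 1) = 2
depth(s(t(e, t(e, a)), s(t(c, c), t(e, e), s(a, a, a)), e)) = 1 + max(2, 2, 0) = 3
depth(t(s(a, a, e), s(t(e, t(e, a)), s(t(c, c), t(e, e), s(a, a, a)), e))) = 1 + max(1, 3) = 4
depth(s(c, a, a)) = 1 + max(0, 0, 0) = 1
depth(s(e, s(c, a, a), a)) = 1 + max(0, 1, 0) = 2
depth(s(a, c, a)) = 1 + max(0, 0, 0) = 1
depth(s(s(a, c, a), s(c, a, a), c)) = 1 + max(1, 1, 0) = 2
depth(t(s(e, s(c, a, a), a), s(s(a, c, a), s(c, a, a), c))) = 1 + max(2, 2) = 3
depth(t(a, e)) = 1 + max(0, 0) = 1
depth(s(t(a, e), s(a, a, a), e)) = 1 + max(1, 1, 0) = 2
depth(t(s(t(a, e), s(a, a, a), e), a)) = 1 + max(2, 0) = 3
depth(t(c, e)) = 1 + max(0, 0) = 1
depth(s(t(s(e, s(c, a, a), a), s(s(a, c, a), s(c, a, a), c)), t(s(t(a, e), s(a, a, a), e), a), t(c, e))) = 1 + max(3, 3, 1) = 4
depth(s(t(t(s(a, a, c), a), e), t(s(a, a, e), s(t(e, t(e, a)), s(t(c, c), t(e, e), s(a, a, a)), e)), s(t(s(e, s(c, a, a), a), s(s(a, c, a), s(c, a, a), c)), t(s(t(a, e), s(a, a, a), e), a), t(c, e)))) = 1 + max(3, 4, 4) = 5

5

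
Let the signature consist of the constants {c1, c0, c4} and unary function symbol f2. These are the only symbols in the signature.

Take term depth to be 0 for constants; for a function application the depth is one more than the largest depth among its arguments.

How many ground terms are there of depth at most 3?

12

If N_k denotes the number of depth-≤k ground terms, the 3 constants give N_0 = 3, and each function symbol of arity r contributes N_{k-1}^r new terms at level k: N_k = 3 + N_{k-1}.
N_0 = 3
N_1 = 3 + 3 = 6
N_2 = 3 + 6 = 9
N_3 = 3 + 9 = 12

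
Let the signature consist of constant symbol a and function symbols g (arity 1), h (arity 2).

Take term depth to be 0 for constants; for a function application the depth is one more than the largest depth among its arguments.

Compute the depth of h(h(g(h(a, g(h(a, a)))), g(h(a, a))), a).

6

depth(h(a, a)) = 1 + max(0, 0) = 1
depth(g(h(a, a))) = 1 + depth(h(a, a)) = 1 + 1 = 2
depth(h(a, g(h(a, a)))) = 1 + max(0, 2) = 3
depth(g(h(a, g(h(a, a))))) = 1 + depth(h(a, g(h(a, a)))) = 1 + 3 = 4
depth(h(g(h(a, g(h(a, a)))), g(h(a, a)))) = 1 + max(4, 2) = 5
depth(h(h(g(h(a, g(h(a, a)))), g(h(a, a))), a)) = 1 + max(5, 0) = 6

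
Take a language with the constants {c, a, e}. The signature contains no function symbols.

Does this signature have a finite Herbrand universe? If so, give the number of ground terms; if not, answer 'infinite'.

There are no function symbols, so every ground term is one of the 3 constants.
The Herbrand universe is {c, a, e}, which is finite with 3 elements.

3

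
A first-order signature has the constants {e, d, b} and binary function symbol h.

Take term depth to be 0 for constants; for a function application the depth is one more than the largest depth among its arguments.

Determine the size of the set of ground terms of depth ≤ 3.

21612

Write N_k for the number of ground terms of depth ≤ k. A term of depth ≤ k is either a constant or a function symbol applied to arguments of depth ≤ k−1, so N_k = 3 + N_{k-1}^2.
N_0 = 3
N_1 = 3 + 3^2 = 12
N_2 = 3 + 12^2 = 147
N_3 = 3 + 147^2 = 21612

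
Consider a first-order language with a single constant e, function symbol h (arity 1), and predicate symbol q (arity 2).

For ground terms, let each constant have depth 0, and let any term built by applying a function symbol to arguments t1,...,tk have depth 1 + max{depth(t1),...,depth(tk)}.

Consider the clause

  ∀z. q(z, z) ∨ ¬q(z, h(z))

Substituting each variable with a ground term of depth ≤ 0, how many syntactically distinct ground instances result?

Ground terms of depth ≤ 0:
  Let N_k = |{terms of depth ≤ k}|. Then N_0 = 1 and N_k = 1 + N_{k-1} for k ≥ 1 (one summand per function symbol, arity giving the exponent).
  N_0 = 1
  Explicitly: e.
So there is exactly 1 ground term available for substitution.
The clause has 1 distinct variable (z), which appears in the body. In the free term algebra distinct substitutions yield syntactically distinct ground instances.
Number of ground instances = 1.

1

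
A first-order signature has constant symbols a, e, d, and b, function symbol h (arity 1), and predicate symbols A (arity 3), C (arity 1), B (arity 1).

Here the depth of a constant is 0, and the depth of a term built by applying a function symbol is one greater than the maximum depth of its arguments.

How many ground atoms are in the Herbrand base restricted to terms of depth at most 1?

528

First count ground terms of depth ≤ 1.
Let N_k = |{terms of depth ≤ k}|. Then N_0 = 4 and N_k = 4 + N_{k-1} for k ≥ 1 (one summand per function symbol, arity giving the exponent).
N_0 = 4
N_1 = 4 + 4 = 8
So |H| = 8.
A ground atom is a predicate applied to a tuple of terms from H, so the count is the sum over predicates of |H|^arity:
  A: 8^3 = 512;  C: 8;  B: 8
Total ground atoms: 512 + 8 + 8 = 528.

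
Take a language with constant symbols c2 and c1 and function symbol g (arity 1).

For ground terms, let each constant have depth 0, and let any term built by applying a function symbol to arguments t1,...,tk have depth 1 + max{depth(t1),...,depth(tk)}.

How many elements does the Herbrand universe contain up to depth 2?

6

Count level by level. With function symbols g/1, the terms of depth ≤ k are the 2 constants together with each function applied to depth-≤(k−1) tuples, so N_k = 2 + N_{k-1}.
N_0 = 2
N_1 = 2 + 2 = 4
N_2 = 2 + 4 = 6
Explicitly: c2, c1, g(c2), g(c1), g(g(c2)), g(g(c1)).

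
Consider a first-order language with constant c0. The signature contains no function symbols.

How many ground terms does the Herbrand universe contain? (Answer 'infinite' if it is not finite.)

There are no function symbols, so the only ground term is the single constant.
The Herbrand universe is {c0}, finite with 1 element.

1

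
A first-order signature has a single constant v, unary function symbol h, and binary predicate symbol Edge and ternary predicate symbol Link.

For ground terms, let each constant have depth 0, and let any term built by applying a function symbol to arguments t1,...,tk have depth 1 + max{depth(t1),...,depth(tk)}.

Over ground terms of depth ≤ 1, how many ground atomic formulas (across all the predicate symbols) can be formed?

First count ground terms of depth ≤ 1.
Let N_k count ground terms of depth at most k. Each non-constant term of depth ≤ k is some function symbol applied to depth-≤(k−1) arguments, giving N_k = 1 + N_{k-1}.
N_0 = 1
N_1 = 1 + 1 = 2
Explicitly: v, h(v).
So |H| = 2.
A ground atom is a predicate applied to a tuple of terms from H, so the count is the sum over predicates of |H|^arity:
  Edge: 2^2 = 4;  Link: 2^3 = 8
Total ground atoms: 4 + 8 = 12.

12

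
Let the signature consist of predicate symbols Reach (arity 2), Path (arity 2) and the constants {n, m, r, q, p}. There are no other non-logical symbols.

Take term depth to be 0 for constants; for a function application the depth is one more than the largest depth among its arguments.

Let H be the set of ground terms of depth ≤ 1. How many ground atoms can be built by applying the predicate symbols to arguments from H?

First count ground terms of depth ≤ 1.
With no function symbols every ground term is a constant, so there are exactly 5 ground terms at every depth bound.
N_0 = 5
N_1 = 5
So |H| = 5.
Each predicate of arity r yields |H|^r ground atoms (one per choice of an r-tuple from H):
  Reach: 5^2 = 25;  Path: 5^2 = 25
Total ground atoms: 25 + 25 = 50.

50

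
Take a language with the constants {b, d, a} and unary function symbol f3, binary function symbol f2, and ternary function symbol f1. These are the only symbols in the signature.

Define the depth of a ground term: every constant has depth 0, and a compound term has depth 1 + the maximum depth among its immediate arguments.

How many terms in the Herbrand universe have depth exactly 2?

75855

If N_k denotes the number of depth-≤k ground terms, the 3 constants give N_0 = 3, and each function symbol of arity r contributes N_{k-1}^r new terms at level k: N_k = 3 + N_{k-1} + N_{k-1}^2 + N_{k-1}^3.
N_0 = 3
N_1 = 3 + 3 + 3^2 + 3^3 = 42
N_2 = 3 + 42 + 42^2 + 42^3 = 75897
Terms of depth exactly 2: N_2 − N_1 = 75897 − 42 = 75855.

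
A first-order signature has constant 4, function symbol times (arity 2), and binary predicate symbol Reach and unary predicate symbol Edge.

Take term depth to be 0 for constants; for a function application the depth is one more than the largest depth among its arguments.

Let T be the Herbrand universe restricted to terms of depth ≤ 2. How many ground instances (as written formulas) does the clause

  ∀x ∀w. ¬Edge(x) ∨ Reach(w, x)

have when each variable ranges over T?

25

Ground terms of depth ≤ 2:
  Count level by level. With function symbols times/2, the terms of depth ≤ k are the 1 constant together with each function applied to depth-≤(k−1) tuples, so N_k = 1 + N_{k-1}^2.
  N_0 = 1
  N_1 = 1 + 1^2 = 2
  N_2 = 1 + 2^2 = 5
  Explicitly: 4, times(4, 4), times(4, times(4, 4)), times(times(4, 4), 4), times(times(4, 4), times(4, 4)).
So there are 5 ground terms available for substitution.
There are 2 variables to instantiate (x, w), each occurring in at least one literal, so different choices give different ground instances.
Number of ground instances = 5^2 = 25.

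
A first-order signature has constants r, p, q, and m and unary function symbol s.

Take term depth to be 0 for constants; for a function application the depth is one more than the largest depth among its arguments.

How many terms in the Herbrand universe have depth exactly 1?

4

If N_k denotes the number of depth-≤k ground terms, the 4 constants give N_0 = 4, and each function symbol of arity r contributes N_{k-1}^r new terms at level k: N_k = 4 + N_{k-1}.
N_0 = 4
N_1 = 4 + 4 = 8
Terms of depth exactly 1: N_1 − N_0 = 8 − 4 = 4.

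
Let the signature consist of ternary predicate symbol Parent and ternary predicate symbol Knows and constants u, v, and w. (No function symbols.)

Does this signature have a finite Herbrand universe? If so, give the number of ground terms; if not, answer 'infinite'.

3

There are no function symbols, so every ground term is one of the 3 constants.
The Herbrand universe is {u, v, w}, which is finite with 3 elements.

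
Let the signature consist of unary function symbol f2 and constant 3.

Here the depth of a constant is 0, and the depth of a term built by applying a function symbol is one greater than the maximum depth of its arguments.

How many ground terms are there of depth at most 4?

5

Write N_k for the number of ground terms of depth ≤ k. A term of depth ≤ k is either a constant or a function symbol applied to arguments of depth ≤ k−1, so N_k = 1 + N_{k-1}.
N_0 = 1
N_1 = 1 + 1 = 2
N_2 = 1 + 2 = 3
N_3 = 1 + 3 = 4
N_4 = 1 + 4 = 5
Explicitly: 3, f2(3), f2(f2(3)), f2(f2(f2(3))), f2(f2(f2(f2(3)))).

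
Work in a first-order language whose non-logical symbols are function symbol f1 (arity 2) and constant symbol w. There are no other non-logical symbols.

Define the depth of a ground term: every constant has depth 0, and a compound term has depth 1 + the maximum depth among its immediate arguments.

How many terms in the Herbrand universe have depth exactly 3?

21

Let N_k count ground terms of depth at most k. Each non-constant term of depth ≤ k is some function symbol applied to depth-≤(k−1) arguments, giving N_k = 1 + N_{k-1}^2.
N_0 = 1
N_1 = 1 + 1^2 = 2
N_2 = 1 + 2^2 = 5
N_3 = 1 + 5^2 = 26
Terms of depth exactly 3: N_3 − N_2 = 26 − 5 = 21.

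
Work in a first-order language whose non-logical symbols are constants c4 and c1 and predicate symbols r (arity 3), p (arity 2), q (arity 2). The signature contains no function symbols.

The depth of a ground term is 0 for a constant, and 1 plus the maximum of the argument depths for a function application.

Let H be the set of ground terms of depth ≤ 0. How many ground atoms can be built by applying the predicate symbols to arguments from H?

16

First count ground terms of depth ≤ 0.
With no function symbols every ground term is a constant, so there are exactly 2 ground terms at every depth bound.
N_0 = 2
Explicitly: c4, c1.
So |H| = 2.
A ground atom is a predicate applied to a tuple of terms from H, so the count is the sum over predicates of |H|^arity:
  r: 2^3 = 8;  p: 2^2 = 4;  q: 2^2 = 4
Total ground atoms: 8 + 4 + 4 = 16.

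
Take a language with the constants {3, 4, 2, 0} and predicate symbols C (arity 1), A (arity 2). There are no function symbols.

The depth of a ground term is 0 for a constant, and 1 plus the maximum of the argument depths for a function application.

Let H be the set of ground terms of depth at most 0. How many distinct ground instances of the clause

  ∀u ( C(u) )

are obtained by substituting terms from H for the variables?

4

Ground terms of depth ≤ 0:
  With no function symbols every ground term is a constant, so there are exactly 4 ground terms at every depth bound.
  N_0 = 4
So there are 4 ground terms available for substitution.
The clause has 1 distinct variable (u), which appears in the body. In the free term algebra distinct substitutions yield syntactically distinct ground instances.
Number of ground instances = 4.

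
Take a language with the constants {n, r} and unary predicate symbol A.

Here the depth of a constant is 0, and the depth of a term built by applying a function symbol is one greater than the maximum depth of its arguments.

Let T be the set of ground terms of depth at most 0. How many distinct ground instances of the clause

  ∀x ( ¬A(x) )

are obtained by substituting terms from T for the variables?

Ground terms of depth ≤ 0:
  With no function symbols every ground term is a constant, so there are exactly 2 ground terms at every depth bound.
  N_0 = 2
  Explicitly: n, r.
So there are 2 ground terms available for substitution.
The body mentions the single quantified variable x; since ground terms form a free algebra, no two substitutions collapse to the same formula.
Number of ground instances = 2.

2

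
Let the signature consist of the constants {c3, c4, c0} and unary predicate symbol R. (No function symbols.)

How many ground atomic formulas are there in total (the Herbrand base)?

With no function symbols, the Herbrand universe is just the 3 constants.
Ground atoms per predicate: R: 3.
Herbrand base size = 3 = 3.

3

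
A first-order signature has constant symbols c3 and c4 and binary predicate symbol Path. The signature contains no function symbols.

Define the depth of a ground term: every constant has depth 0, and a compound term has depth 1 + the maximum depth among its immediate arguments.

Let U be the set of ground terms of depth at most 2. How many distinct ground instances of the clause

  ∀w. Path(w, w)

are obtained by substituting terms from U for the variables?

2

Ground terms of depth ≤ 2:
  With no function symbols every ground term is a constant, so there are exactly 2 ground terms at every depth bound.
  N_0 = 2
  N_1 = 2
  N_2 = 2
  Explicitly: c3, c4.
So there are 2 ground terms available for substitution.
The variable w ranges independently over the available ground terms, and distinct assignments produce distinct instances.
Number of ground instances = 2.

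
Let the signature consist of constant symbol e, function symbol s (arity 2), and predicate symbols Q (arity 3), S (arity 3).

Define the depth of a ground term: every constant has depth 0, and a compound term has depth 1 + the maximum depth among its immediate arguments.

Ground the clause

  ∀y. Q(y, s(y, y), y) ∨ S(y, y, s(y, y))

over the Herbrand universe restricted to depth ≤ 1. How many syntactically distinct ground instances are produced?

Ground terms of depth ≤ 1:
  Count level by level. With function symbols s/2, the terms of depth ≤ k are the 1 constant together with each function applied to depth-≤(k−1) tuples, so N_k = 1 + N_{k-1}^2.
  N_0 = 1
  N_1 = 1 + 1^2 = 2
  Explicitly: e, s(e, e).
So there are 2 ground terms available for substitution.
There is 1 variable to instantiate (y),  occurring in at least one literal, so different choices give different ground instances.
Number of ground instances = 2.

2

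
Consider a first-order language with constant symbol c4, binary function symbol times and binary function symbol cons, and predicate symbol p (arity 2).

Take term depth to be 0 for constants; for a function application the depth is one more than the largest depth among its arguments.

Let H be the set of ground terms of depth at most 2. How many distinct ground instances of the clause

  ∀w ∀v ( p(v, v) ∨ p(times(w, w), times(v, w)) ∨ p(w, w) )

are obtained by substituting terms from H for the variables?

361

Ground terms of depth ≤ 2:
  Count level by level. With function symbols times/2, cons/2, the terms of depth ≤ k are the 1 constant together with each function applied to depth-≤(k−1) tuples, so N_k = 1 + N_{k-1}^2 + N_{k-1}^2.
  N_0 = 1
  N_1 = 1 + 1^2 + 1^2 = 3
  N_2 = 1 + 3^2 + 3^2 = 19
So there are 19 ground terms available for substitution.
The clause has 2 distinct variables (w, v), each appearing in the body. In the free term algebra distinct substitutions yield syntactically distinct ground instances.
Number of ground instances = 19^2 = 361.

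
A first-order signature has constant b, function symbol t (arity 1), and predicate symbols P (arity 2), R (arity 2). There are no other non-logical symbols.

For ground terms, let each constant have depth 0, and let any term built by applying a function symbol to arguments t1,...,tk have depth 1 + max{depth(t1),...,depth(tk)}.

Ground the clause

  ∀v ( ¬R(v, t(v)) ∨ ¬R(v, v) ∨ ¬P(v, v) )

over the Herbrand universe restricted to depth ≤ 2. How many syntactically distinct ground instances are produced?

Ground terms of depth ≤ 2:
  Write N_k for the number of ground terms of depth ≤ k. A term of depth ≤ k is either a constant or a function symbol applied to arguments of depth ≤ k−1, so N_k = 1 + N_{k-1}.
  N_0 = 1
  N_1 = 1 + 1 = 2
  N_2 = 1 + 2 = 3
  Explicitly: b, t(b), t(t(b)).
So there are 3 ground terms available for substitution.
There is 1 variable to instantiate (v),  occurring in at least one literal, so different choices give different ground instances.
Number of ground instances = 3.

3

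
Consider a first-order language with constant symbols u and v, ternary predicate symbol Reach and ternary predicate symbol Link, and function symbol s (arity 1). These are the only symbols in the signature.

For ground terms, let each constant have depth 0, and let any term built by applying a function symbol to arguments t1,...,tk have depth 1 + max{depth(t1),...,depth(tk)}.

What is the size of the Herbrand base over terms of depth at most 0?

16

First count ground terms of depth ≤ 0.
Let N_k = |{terms of depth ≤ k}|. Then N_0 = 2 and N_k = 2 + N_{k-1} for k ≥ 1 (one summand per function symbol, arity giving the exponent).
N_0 = 2
So |H| = 2.
Ground atoms are formed by filling each argument slot of a predicate with a term from H, so an r-ary predicate gives |H|^r atoms:
  Reach: 2^3 = 8;  Link: 2^3 = 8
Total ground atoms: 8 + 8 = 16.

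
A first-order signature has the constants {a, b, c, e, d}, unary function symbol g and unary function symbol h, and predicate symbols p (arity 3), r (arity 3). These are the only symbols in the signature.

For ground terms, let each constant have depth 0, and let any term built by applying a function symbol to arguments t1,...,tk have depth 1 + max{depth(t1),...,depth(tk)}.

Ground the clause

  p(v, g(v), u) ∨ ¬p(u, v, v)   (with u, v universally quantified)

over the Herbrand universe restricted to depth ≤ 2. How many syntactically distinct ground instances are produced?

1225

Ground terms of depth ≤ 2:
  Count level by level. With function symbols g/1, h/1, the terms of depth ≤ k are the 5 constants together with each function applied to depth-≤(k−1) tuples, so N_k = 5 + N_{k-1} + N_{k-1}.
  N_0 = 5
  N_1 = 5 + 5 + 5 = 15
  N_2 = 5 + 15 + 15 = 35
So there are 35 ground terms available for substitution.
Each of u, v ranges independently over the available ground terms, and distinct assignments produce distinct instances.
Number of ground instances = 35^2 = 1225.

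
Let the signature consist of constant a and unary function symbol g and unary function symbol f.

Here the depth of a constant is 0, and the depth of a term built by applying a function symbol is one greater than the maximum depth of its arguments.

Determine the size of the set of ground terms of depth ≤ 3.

15

Count level by level. With function symbols g/1, f/1, the terms of depth ≤ k are the 1 constant together with each function applied to depth-≤(k−1) tuples, so N_k = 1 + N_{k-1} + N_{k-1}.
N_0 = 1
N_1 = 1 + 1 + 1 = 3
N_2 = 1 + 3 + 3 = 7
N_3 = 1 + 7 + 7 = 15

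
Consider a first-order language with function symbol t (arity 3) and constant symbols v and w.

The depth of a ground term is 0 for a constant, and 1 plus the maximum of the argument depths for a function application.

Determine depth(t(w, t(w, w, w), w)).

2

depth(t(w, w, w)) = 1 + max(0, 0, 0) = 1
depth(t(w, t(w, w, w), w)) = 1 + max(0, 1, 0) = 2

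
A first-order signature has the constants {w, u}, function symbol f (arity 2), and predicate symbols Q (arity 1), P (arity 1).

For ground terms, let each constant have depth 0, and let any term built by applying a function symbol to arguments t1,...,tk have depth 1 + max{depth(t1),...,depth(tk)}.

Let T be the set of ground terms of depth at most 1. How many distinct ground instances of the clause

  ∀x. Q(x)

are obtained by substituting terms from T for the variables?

6

Ground terms of depth ≤ 1:
  Count level by level. With function symbols f/2, the terms of depth ≤ k are the 2 constants together with each function applied to depth-≤(k−1) tuples, so N_k = 2 + N_{k-1}^2.
  N_0 = 2
  N_1 = 2 + 2^2 = 6
So there are 6 ground terms available for substitution.
The clause has 1 distinct variable (x), which appears in the body. In the free term algebra distinct substitutions yield syntactically distinct ground instances.
Number of ground instances = 6.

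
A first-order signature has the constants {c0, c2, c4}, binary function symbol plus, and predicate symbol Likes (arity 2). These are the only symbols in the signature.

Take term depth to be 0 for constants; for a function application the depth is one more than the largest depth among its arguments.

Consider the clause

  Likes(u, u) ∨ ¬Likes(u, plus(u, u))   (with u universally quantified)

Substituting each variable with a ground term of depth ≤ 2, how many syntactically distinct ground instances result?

Ground terms of depth ≤ 2:
  If N_k denotes the number of depth-≤k ground terms, the 3 constants give N_0 = 3, and each function symbol of arity r contributes N_{k-1}^r new terms at level k: N_k = 3 + N_{k-1}^2.
  N_0 = 3
  N_1 = 3 + 3^2 = 12
  N_2 = 3 + 12^2 = 147
So there are 147 ground terms available for substitution.
The body mentions the single quantified variable u; since ground terms form a free algebra, no two substitutions collapse to the same formula.
Number of ground instances = 147.

147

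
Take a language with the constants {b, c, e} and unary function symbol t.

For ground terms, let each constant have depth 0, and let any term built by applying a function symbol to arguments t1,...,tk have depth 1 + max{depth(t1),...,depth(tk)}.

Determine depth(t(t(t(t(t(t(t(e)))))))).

depth(t(e)) = 1 + depth(e) = 1 + 0 = 1
depth(t(t(e))) = 1 + depth(t(e)) = 1 + 1 = 2
depth(t(t(t(e)))) = 1 + depth(t(t(e))) = 1 + 2 = 3
depth(t(t(t(t(e))))) = 1 + depth(t(t(t(e)))) = 1 + 3 = 4
depth(t(t(t(t(t(e)))))) = 1 + depth(t(t(t(t(e))))) = 1 + 4 = 5
depth(t(t(t(t(t(t(e))))))) = 1 + depth(t(t(t(t(t(e)))))) = 1 + 5 = 6
depth(t(t(t(t(t(t(t(e)))))))) = 1 + depth(t(t(t(t(t(t(e))))))) = 1 + 6 = 7

7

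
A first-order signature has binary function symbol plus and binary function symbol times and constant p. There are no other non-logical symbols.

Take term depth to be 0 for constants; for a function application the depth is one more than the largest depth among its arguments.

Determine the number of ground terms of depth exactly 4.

Write N_k for the number of ground terms of depth ≤ k. A term of depth ≤ k is either a constant or a function symbol applied to arguments of depth ≤ k−1, so N_k = 1 + N_{k-1}^2 + N_{k-1}^2.
N_0 = 1
N_1 = 1 + 1^2 + 1^2 = 3
N_2 = 1 + 3^2 + 3^2 = 19
N_3 = 1 + 19^2 + 19^2 = 723
N_4 = 1 + 723^2 + 723^2 = 1045459
Terms of depth exactly 4: N_4 − N_3 = 1045459 − 723 = 1044736.

1044736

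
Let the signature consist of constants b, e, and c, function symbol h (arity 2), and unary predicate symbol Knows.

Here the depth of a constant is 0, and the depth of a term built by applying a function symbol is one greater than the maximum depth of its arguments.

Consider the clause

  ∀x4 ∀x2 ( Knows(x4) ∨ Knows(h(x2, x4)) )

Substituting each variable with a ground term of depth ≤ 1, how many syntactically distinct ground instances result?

Ground terms of depth ≤ 1:
  If N_k denotes the number of depth-≤k ground terms, the 3 constants give N_0 = 3, and each function symbol of arity r contributes N_{k-1}^r new terms at level k: N_k = 3 + N_{k-1}^2.
  N_0 = 3
  N_1 = 3 + 3^2 = 12
  Explicitly: b, e, c, h(b, b), h(b, e), h(b, c), h(e, b), h(e, e), h(e, c), h(c, b), h(c, e), h(c, c).
So there are 12 ground terms available for substitution.
Each of x4, x2 ranges independently over the available ground terms, and distinct assignments produce distinct instances.
Number of ground instances = 12^2 = 144.

144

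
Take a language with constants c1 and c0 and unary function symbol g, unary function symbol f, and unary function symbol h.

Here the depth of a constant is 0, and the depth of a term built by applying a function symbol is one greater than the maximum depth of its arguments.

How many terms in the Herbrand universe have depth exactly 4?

162

Write N_k for the number of ground terms of depth ≤ k. A term of depth ≤ k is either a constant or a function symbol applied to arguments of depth ≤ k−1, so N_k = 2 + N_{k-1} + N_{k-1} + N_{k-1}.
N_0 = 2
N_1 = 2 + 2 + 2 + 2 = 8
N_2 = 2 + 8 + 8 + 8 = 26
N_3 = 2 + 26 + 26 + 26 = 80
N_4 = 2 + 80 + 80 + 80 = 242
Terms of depth exactly 4: N_4 − N_3 = 242 − 80 = 162.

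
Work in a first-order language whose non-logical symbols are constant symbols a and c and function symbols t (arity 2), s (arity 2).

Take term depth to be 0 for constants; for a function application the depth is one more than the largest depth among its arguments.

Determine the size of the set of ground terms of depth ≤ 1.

Let N_k = |{terms of depth ≤ k}|. Then N_0 = 2 and N_k = 2 + N_{k-1}^2 + N_{k-1}^2 for k ≥ 1 (one summand per function symbol, arity giving the exponent).
N_0 = 2
N_1 = 2 + 2^2 + 2^2 = 10

10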